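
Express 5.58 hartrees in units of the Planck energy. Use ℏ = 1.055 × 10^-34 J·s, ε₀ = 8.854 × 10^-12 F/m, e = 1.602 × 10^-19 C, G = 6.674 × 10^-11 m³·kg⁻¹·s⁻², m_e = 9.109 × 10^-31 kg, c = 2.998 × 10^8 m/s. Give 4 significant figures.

hartree: E_h = m_e e⁴/(4πε₀ℏ)² = 4.354 × 10^-18 J
Planck energy: E_P = √(ℏc⁵/G) = 1.957 × 10^9 J
5.58 × 4.354 × 10^-18 / 1.957 × 10^9 = 1.242 × 10^-26

1.242 × 10^-26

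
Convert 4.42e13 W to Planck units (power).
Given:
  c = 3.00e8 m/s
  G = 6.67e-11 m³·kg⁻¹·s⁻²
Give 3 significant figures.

1.21e-39

Planck power: P_P = c⁵/G = 3.64e52 W.
4.42e13 / 3.64e52 = 1.21e-39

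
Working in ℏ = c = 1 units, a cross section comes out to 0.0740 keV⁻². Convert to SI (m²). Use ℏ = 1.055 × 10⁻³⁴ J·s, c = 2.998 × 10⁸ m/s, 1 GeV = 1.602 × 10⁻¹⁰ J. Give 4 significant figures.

Area is [L]² = [E]⁻²·(ℏc)²; restore (ℏc)².
1 GeV⁻² → (ℏc)² × (1 GeV in J)⁻² = 3.898 × 10⁻³² m².
Convert the energy scale: 0.0740 keV⁻² = 7.40 × 10¹⁰ GeV⁻².
Result: 7.40 × 10¹⁰ × 3.898 × 10⁻³² = 2.885 × 10⁻²¹ m².

2.885 × 10⁻²¹ m²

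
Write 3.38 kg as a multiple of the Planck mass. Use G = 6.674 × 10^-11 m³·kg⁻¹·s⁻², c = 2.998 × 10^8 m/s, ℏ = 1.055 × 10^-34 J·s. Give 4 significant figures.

Planck mass: m_P = √(ℏc/G) = 2.177 × 10^-8 kg.
3.38 / 2.177 × 10^-8 = 1.553 × 10^8

1.553 × 10^8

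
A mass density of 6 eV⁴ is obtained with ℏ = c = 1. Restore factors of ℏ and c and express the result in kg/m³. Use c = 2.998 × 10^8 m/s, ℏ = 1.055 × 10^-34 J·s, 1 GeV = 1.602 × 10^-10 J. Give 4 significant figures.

1.390 × 10^-15 kg/m³

Mass density is [E]/(c²[L]³) = [E]⁴/(ℏ³c⁵).
1 GeV⁴ → 1/(ℏ³c⁵) × (1 GeV in J)⁴ = 2.316 × 10^20 kg/m³.
Convert the energy scale: 6 eV⁴ = 6.00 × 10^-36 GeV⁴.
Result: 6.00 × 10^-36 × 2.316 × 10^20 = 1.390 × 10^-15 kg/m³.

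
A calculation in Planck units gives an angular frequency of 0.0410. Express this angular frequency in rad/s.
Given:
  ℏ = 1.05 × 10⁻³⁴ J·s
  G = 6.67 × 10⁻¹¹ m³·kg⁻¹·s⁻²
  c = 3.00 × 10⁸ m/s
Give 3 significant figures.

One Planck angular frequency: ω_P = √(c⁵/(ℏG)) = 1.86 × 10⁴³ rad/s.
0.0410 × 1.86 × 10⁴³ rad/s = 7.64 × 10⁴¹ rad/s

7.64 × 10⁴¹ rad/s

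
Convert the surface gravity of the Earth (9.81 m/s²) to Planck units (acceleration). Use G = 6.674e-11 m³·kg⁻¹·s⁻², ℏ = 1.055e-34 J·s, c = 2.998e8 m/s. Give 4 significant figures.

Planck acceleration: a_P = √(c⁷/(ℏG)) = 5.560e51 m/s².
9.81 / 5.560e51 = 1.764e-51

1.764e-51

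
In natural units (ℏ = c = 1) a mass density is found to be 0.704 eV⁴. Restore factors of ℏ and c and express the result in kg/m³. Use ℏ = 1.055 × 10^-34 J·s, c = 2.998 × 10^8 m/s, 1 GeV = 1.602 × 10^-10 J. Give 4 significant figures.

Mass density is [E]/(c²[L]³) = [E]⁴/(ℏ³c⁵).
1 GeV⁴ → 1/(ℏ³c⁵) × (1 GeV in J)⁴ = 2.316 × 10^20 kg/m³.
Convert the energy scale: 0.704 eV⁴ = 7.04 × 10^-37 GeV⁴.
Result: 7.04 × 10^-37 × 2.316 × 10^20 = 1.630 × 10^-16 kg/m³.

1.630 × 10^-16 kg/m³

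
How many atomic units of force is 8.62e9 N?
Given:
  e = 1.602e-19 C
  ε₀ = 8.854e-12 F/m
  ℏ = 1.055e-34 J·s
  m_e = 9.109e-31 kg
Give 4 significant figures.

atomic unit of force: F_au = E_h/a₀ = m_e²e⁶/((4πε₀)³ℏ⁴) = 8.220e-8 N.
8.62e9 / 8.220e-8 = 1.049e17

1.049e17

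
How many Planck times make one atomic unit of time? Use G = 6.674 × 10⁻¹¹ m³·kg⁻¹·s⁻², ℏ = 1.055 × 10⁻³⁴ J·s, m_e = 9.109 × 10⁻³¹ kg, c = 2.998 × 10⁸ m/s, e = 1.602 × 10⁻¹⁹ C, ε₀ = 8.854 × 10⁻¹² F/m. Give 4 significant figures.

atomic unit of time: τ_au = (4πε₀)²ℏ³/(m_e e⁴) = 2.423 × 10⁻¹⁷ s
Planck time: t_P = √(ℏG/c⁵) = 5.392 × 10⁻⁴⁴ s
ratio = 2.423 × 10⁻¹⁷ / 5.392 × 10⁻⁴⁴ = 4.494 × 10²⁶

4.494 × 10²⁶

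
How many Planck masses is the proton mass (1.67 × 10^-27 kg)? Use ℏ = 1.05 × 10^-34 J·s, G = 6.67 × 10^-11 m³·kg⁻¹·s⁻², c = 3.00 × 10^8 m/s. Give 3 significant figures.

7.68 × 10^-20

Planck mass: m_P = √(ℏc/G) = 2.17 × 10^-8 kg.
1.67 × 10^-27 / 2.17 × 10^-8 = 7.68 × 10^-20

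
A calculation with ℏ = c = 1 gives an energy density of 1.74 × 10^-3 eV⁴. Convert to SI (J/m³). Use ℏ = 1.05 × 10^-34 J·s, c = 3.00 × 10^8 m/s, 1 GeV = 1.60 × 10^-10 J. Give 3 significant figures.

[E]/[L]³ = [E]⁴/(ℏc)³; restore (ℏc)⁻³.
1 GeV⁴ → 1/(ℏc)³ × (1 GeV in J)⁴ = 2.10 × 10^37 J/m³.
Convert the energy scale: 1.74 × 10^-3 eV⁴ = 1.74 × 10^-39 GeV⁴.
Result: 1.74 × 10^-39 × 2.10 × 10^37 = 0.0365 J/m³.

0.0365 J/m³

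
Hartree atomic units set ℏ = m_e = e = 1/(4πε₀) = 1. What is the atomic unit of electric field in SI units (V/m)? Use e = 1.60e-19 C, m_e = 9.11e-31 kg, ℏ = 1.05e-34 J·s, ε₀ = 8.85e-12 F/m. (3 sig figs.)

From ℏ = m_e = e = 1/(4πε₀) = 1 the electric field scale is E_au = E_h/(e a₀) = m_e²e⁵/((4πε₀)³ℏ⁴).
E_h = 4.38e-18 J
a₀ = 5.26e-11 m
E_h/(e·a₀) = 5.20e11 V/m

5.20e11 V/m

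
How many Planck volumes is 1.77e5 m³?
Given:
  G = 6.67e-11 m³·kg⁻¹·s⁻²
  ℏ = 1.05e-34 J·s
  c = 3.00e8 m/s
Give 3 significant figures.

4.24e109

Planck volume: V_P = (ℏG/c³)^(3/2) = 4.18e-105 m³.
1.77e5 / 4.18e-105 = 4.24e109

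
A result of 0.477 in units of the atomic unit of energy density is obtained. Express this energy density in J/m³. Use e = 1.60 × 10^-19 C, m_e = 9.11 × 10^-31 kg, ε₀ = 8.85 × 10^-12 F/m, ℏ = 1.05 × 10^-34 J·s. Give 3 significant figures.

1.44 × 10^13 J/m³

One atomic unit of energy density: u_au = E_h/a₀³ = m_e⁴e¹⁰/((4πε₀)⁵ℏ⁸) = 3.01 × 10^13 J/m³.
0.477 × 3.01 × 10^13 J/m³ = 1.44 × 10^13 J/m³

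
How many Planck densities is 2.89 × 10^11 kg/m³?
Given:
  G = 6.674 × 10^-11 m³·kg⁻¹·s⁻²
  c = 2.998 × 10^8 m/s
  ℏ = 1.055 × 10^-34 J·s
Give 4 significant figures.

5.607 × 10^-86

Planck density: ρ_P = c⁵/(ℏG²) = 5.154 × 10^96 kg/m³.
2.89 × 10^11 / 5.154 × 10^96 = 5.607 × 10^-86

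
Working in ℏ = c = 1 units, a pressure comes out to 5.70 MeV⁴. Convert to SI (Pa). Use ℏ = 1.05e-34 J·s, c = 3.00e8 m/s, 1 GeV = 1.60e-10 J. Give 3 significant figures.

1.20e26 Pa

Pressure is [E]/[L]³ = [E]⁴/(ℏc)³.
1 GeV⁴ → 1/(ℏc)³ × (1 GeV in J)⁴ = 2.10e37 Pa.
Convert the energy scale: 5.70 MeV⁴ = 5.70e-12 GeV⁴.
Result: 5.70e-12 × 2.10e37 = 1.20e26 Pa.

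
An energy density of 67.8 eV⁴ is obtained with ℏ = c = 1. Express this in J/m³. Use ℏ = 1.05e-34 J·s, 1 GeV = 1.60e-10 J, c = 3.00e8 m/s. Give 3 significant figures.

[E]/[L]³ = [E]⁴/(ℏc)³; restore (ℏc)⁻³.
1 GeV⁴ → 1/(ℏc)³ × (1 GeV in J)⁴ = 2.10e37 J/m³.
Convert the energy scale: 67.8 eV⁴ = 6.78e-35 GeV⁴.
Result: 6.78e-35 × 2.10e37 = 1.42e3 J/m³.

1.42e3 J/m³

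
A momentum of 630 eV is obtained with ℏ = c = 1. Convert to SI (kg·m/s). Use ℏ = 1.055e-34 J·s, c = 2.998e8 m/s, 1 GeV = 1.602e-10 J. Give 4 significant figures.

Momentum is [E]/c; divide by c.
1 GeV → 1/c × (1 GeV in J) = 5.344e-19 kg·m/s.
Convert the energy scale: 630 eV = 6.30e-7 GeV.
Result: 6.30e-7 × 5.344e-19 = 3.366e-25 kg·m/s.

3.366e-25 kg·m/s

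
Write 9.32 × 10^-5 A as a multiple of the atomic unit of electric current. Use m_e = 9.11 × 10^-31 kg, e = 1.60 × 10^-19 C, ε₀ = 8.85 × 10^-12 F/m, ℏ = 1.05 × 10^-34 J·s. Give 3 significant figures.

atomic unit of electric current: I_au = e E_h/ℏ = m_e e⁵/((4πε₀)²ℏ³) = 6.67 × 10^-3 A.
9.32 × 10^-5 / 6.67 × 10^-3 = 0.0140

0.0140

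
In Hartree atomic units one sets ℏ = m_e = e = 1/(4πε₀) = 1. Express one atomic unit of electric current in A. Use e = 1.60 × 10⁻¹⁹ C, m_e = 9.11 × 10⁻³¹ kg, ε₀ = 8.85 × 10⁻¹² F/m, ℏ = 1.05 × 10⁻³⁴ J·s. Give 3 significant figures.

I_au = e E_h/ℏ = m_e e⁵/((4πε₀)²ℏ³)
E_h = 4.38 × 10⁻¹⁸ J
e·E_h/ℏ = 6.67 × 10⁻³ A

6.67 × 10⁻³ A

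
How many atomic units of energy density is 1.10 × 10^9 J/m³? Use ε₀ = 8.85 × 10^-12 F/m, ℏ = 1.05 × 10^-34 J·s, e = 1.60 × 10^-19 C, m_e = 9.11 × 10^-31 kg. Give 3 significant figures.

atomic unit of energy density: u_au = E_h/a₀³ = m_e⁴e¹⁰/((4πε₀)⁵ℏ⁸) = 3.01 × 10^13 J/m³.
1.10 × 10^9 / 3.01 × 10^13 = 3.65 × 10^-5

3.65 × 10^-5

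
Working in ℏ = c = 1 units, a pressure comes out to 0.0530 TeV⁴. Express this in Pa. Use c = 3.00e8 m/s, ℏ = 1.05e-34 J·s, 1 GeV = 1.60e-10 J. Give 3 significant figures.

1.11e48 Pa

Pressure is [E]/[L]³ = [E]⁴/(ℏc)³.
1 GeV⁴ → 1/(ℏc)³ × (1 GeV in J)⁴ = 2.10e37 Pa.
Convert the energy scale: 0.0530 TeV⁴ = 5.30e10 GeV⁴.
Result: 5.30e10 × 2.10e37 = 1.11e48 Pa.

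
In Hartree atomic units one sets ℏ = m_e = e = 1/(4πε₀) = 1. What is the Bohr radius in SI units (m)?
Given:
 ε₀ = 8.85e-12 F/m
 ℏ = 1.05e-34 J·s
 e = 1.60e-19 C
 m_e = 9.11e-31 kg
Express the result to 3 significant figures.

a₀ = 4πε₀ℏ²/(m_e e²)
  = 1.23e-78 / 2.33e-68
  = 5.26e-11 m

5.26e-11 m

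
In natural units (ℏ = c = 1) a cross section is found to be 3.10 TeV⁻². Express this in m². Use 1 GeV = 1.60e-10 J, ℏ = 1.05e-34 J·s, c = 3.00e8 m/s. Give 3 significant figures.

Area is [L]² = [E]⁻²·(ℏc)²; restore (ℏc)².
1 GeV⁻² → (ℏc)² × (1 GeV in J)⁻² = 3.88e-32 m².
Convert the energy scale: 3.10 TeV⁻² = 3.10e-6 GeV⁻².
Result: 3.10e-6 × 3.88e-32 = 1.20e-37 m².

1.20e-37 m²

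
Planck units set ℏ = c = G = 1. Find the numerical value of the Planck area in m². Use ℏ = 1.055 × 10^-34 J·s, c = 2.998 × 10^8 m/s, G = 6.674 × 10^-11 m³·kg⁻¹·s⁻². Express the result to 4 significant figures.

2.613 × 10^-70 m²

The unique combination of the constants set to 1 with dimensions of area is A_P = ℏG/c³.
  = 7.041 × 10^-45 / 2.695 × 10^25
  = 2.613 × 10^-70 m²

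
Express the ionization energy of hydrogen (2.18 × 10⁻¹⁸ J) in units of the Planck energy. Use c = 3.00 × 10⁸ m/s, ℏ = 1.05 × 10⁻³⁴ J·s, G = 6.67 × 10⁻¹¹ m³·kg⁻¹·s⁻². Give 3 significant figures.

1.11 × 10⁻²⁷

Planck energy: E_P = √(ℏc⁵/G) = 1.96 × 10⁹ J.
2.18 × 10⁻¹⁸ / 1.96 × 10⁹ = 1.11 × 10⁻²⁷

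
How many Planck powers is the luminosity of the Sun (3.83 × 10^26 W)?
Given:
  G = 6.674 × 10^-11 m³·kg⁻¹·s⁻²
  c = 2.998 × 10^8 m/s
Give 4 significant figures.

1.055 × 10^-26

Planck power: P_P = c⁵/G = 3.629 × 10^52 W.
3.83 × 10^26 / 3.629 × 10^52 = 1.055 × 10^-26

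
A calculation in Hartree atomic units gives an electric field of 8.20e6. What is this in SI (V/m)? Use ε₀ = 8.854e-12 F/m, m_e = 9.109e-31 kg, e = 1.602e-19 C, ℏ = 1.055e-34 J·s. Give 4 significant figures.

4.207e18 V/m

One atomic unit of electric field: E_au = E_h/(e a₀) = m_e²e⁵/((4πε₀)³ℏ⁴) = 5.131e11 V/m.
8.20e6 × 5.131e11 V/m = 4.207e18 V/m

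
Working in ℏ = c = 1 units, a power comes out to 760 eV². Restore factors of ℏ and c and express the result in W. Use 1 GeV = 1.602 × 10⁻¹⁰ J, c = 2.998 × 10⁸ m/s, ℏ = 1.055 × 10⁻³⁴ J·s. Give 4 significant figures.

Power is [E]/[T] = [E]²/ℏ.
1 GeV² → 1/ℏ × (1 GeV in J)² = 2.433 × 10¹⁴ W.
Convert the energy scale: 760 eV² = 7.60 × 10⁻¹⁶ GeV².
Result: 7.60 × 10⁻¹⁶ × 2.433 × 10¹⁴ = 0.1849 W.

0.1849 W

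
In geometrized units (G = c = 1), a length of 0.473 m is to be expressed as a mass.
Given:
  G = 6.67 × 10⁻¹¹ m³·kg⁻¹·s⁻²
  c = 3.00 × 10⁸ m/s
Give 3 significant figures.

Length → mass via c²/G.
0.473 m × (c²/G) = 6.38 × 10²⁶ kg

6.38 × 10²⁶ kg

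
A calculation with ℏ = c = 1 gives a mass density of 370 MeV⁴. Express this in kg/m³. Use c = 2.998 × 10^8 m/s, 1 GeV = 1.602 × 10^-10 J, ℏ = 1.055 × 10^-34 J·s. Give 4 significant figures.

8.569 × 10^10 kg/m³

Mass density is [E]/(c²[L]³) = [E]⁴/(ℏ³c⁵).
1 GeV⁴ → 1/(ℏ³c⁵) × (1 GeV in J)⁴ = 2.316 × 10^20 kg/m³.
Convert the energy scale: 370 MeV⁴ = 3.70 × 10^-10 GeV⁴.
Result: 3.70 × 10^-10 × 2.316 × 10^20 = 8.569 × 10^10 kg/m³.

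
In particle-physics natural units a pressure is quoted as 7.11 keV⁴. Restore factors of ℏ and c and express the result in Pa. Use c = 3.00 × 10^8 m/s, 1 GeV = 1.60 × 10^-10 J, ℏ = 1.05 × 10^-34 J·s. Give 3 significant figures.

Pressure is [E]/[L]³ = [E]⁴/(ℏc)³.
1 GeV⁴ → 1/(ℏc)³ × (1 GeV in J)⁴ = 2.10 × 10^37 Pa.
Convert the energy scale: 7.11 keV⁴ = 7.11 × 10^-24 GeV⁴.
Result: 7.11 × 10^-24 × 2.10 × 10^37 = 1.49 × 10^14 Pa.

1.49 × 10^14 Pa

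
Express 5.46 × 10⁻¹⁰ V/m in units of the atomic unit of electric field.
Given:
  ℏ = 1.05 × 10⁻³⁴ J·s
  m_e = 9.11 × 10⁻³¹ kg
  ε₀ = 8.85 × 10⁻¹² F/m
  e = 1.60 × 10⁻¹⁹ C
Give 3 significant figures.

1.05 × 10⁻²¹

atomic unit of electric field: E_au = E_h/(e a₀) = m_e²e⁵/((4πε₀)³ℏ⁴) = 5.20 × 10¹¹ V/m.
5.46 × 10⁻¹⁰ / 5.20 × 10¹¹ = 1.05 × 10⁻²¹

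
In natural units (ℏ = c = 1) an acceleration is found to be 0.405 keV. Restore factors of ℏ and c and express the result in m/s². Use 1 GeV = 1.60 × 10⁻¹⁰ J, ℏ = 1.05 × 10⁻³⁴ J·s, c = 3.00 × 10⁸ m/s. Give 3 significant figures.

1.85 × 10²⁶ m/s²

Acceleration is [L]/[T]² = c·[E]/ℏ.
1 GeV → c/ℏ × (1 GeV in J) = 4.57 × 10³² m/s².
Convert the energy scale: 0.405 keV = 4.05 × 10⁻⁷ GeV.
Result: 4.05 × 10⁻⁷ × 4.57 × 10³² = 1.85 × 10²⁶ m/s².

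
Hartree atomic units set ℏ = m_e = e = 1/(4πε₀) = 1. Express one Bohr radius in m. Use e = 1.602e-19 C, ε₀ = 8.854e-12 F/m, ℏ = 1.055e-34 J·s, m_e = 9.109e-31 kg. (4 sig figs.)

The unique combination of the constants set to 1 with dimensions of length is a₀ = 4πε₀ℏ²/(m_e e²).
  = 1.238e-78 / 2.338e-68
  = 5.297e-11 m

5.297e-11 m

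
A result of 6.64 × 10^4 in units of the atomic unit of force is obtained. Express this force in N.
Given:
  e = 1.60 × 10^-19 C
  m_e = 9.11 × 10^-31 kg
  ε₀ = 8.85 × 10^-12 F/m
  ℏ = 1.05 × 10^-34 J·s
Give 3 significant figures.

One atomic unit of force: F_au = E_h/a₀ = m_e²e⁶/((4πε₀)³ℏ⁴) = 8.33 × 10^-8 N.
6.64 × 10^4 × 8.33 × 10^-8 N = 5.53 × 10^-3 N

5.53 × 10^-3 N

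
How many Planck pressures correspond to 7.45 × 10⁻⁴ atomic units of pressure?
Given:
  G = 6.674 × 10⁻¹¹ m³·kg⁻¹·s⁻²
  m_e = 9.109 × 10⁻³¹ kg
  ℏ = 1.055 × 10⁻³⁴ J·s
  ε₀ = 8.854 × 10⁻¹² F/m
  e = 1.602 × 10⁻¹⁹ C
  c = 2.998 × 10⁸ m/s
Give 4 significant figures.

atomic unit of pressure: P_au = E_h/a₀³ = m_e⁴e¹⁰/((4πε₀)⁵ℏ⁸) = 2.929 × 10¹³ Pa
Planck pressure: p_P = c⁷/(ℏG²) = 4.632 × 10¹¹³ Pa
7.45 × 10⁻⁴ × 2.929 × 10¹³ / 4.632 × 10¹¹³ = 4.711 × 10⁻¹⁰⁴

4.711 × 10⁻¹⁰⁴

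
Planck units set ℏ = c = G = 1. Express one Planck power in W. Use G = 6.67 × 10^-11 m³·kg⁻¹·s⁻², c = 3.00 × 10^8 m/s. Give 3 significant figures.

3.64 × 10^52 W

Dimensional analysis gives P_P = c⁵/G.
  = 2.43 × 10^42 / 6.67 × 10^-11
  = 3.64 × 10^52 W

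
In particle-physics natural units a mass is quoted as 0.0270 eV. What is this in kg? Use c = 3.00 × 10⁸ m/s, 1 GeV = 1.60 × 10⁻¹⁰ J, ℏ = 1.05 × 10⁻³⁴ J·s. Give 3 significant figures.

4.80 × 10⁻³⁸ kg

Mass is [E]/c²; divide by c².
1 GeV → 1/c² × (1 GeV in J) = 1.78 × 10⁻²⁷ kg.
Convert the energy scale: 0.0270 eV = 2.70 × 10⁻¹¹ GeV.
Result: 2.70 × 10⁻¹¹ × 1.78 × 10⁻²⁷ = 4.80 × 10⁻³⁸ kg.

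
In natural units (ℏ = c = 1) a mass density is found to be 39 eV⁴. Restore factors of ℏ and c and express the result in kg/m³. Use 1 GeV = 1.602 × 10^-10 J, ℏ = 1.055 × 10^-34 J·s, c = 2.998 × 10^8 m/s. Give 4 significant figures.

Mass density is [E]/(c²[L]³) = [E]⁴/(ℏ³c⁵).
1 GeV⁴ → 1/(ℏ³c⁵) × (1 GeV in J)⁴ = 2.316 × 10^20 kg/m³.
Convert the energy scale: 39 eV⁴ = 3.90 × 10^-35 GeV⁴.
Result: 3.90 × 10^-35 × 2.316 × 10^20 = 9.032 × 10^-15 kg/m³.

9.032 × 10^-15 kg/m³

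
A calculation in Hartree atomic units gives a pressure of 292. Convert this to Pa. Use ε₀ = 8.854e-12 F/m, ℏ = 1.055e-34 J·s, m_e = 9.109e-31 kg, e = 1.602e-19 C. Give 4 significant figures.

One atomic unit of pressure: P_au = E_h/a₀³ = m_e⁴e¹⁰/((4πε₀)⁵ℏ⁸) = 2.929e13 Pa.
292 × 2.929e13 Pa = 8.553e15 Pa

8.553e15 Pa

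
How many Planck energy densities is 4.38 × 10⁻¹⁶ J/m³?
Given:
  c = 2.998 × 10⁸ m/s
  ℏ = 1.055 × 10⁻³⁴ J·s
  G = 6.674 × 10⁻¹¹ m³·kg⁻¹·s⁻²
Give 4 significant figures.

9.455 × 10⁻¹³⁰

Planck energy density: u_P = c⁷/(ℏG²) = 4.632 × 10¹¹³ J/m³.
4.38 × 10⁻¹⁶ / 4.632 × 10¹¹³ = 9.455 × 10⁻¹³⁰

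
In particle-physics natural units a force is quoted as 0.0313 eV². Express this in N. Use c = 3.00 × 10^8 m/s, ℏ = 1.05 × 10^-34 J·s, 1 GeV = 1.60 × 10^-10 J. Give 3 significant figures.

2.54 × 10^-14 N

Force is [E]/[L] = [E]²/(ℏc); restore (ℏc)⁻¹.
1 GeV² → 1/(ℏc) × (1 GeV in J)² = 8.13 × 10^5 N.
Convert the energy scale: 0.0313 eV² = 3.13 × 10^-20 GeV².
Result: 3.13 × 10^-20 × 8.13 × 10^5 = 2.54 × 10^-14 N.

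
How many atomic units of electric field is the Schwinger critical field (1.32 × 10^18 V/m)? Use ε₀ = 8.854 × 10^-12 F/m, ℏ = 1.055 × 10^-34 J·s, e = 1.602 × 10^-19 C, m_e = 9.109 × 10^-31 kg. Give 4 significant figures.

atomic unit of electric field: E_au = E_h/(e a₀) = m_e²e⁵/((4πε₀)³ℏ⁴) = 5.131 × 10^11 V/m.
1.32 × 10^18 / 5.131 × 10^11 = 2.573 × 10^6

2.573 × 10^6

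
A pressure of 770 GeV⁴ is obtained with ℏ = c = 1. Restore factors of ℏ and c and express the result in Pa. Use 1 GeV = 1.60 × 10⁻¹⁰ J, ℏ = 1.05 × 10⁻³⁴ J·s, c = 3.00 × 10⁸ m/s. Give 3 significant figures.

1.61 × 10⁴⁰ Pa

Pressure is [E]/[L]³ = [E]⁴/(ℏc)³.
1 GeV⁴ → 1/(ℏc)³ × (1 GeV in J)⁴ = 2.10 × 10³⁷ Pa.
Result: 770 × 2.10 × 10³⁷ = 1.61 × 10⁴⁰ Pa.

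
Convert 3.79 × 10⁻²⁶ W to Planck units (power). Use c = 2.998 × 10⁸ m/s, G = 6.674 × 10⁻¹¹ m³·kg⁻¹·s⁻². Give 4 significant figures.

1.044 × 10⁻⁷⁸

Planck power: P_P = c⁵/G = 3.629 × 10⁵² W.
3.79 × 10⁻²⁶ / 3.629 × 10⁵² = 1.044 × 10⁻⁷⁸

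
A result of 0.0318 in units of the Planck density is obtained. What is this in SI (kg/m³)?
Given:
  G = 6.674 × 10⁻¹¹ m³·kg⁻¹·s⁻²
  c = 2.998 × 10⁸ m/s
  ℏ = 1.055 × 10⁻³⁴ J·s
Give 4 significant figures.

1.639 × 10⁹⁵ kg/m³

One Planck density: ρ_P = c⁵/(ℏG²) = 5.154 × 10⁹⁶ kg/m³.
0.0318 × 5.154 × 10⁹⁶ kg/m³ = 1.639 × 10⁹⁵ kg/m³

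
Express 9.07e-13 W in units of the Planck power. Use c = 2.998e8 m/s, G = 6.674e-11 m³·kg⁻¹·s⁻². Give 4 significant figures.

2.499e-65

Planck power: P_P = c⁵/G = 3.629e52 W.
9.07e-13 / 3.629e52 = 2.499e-65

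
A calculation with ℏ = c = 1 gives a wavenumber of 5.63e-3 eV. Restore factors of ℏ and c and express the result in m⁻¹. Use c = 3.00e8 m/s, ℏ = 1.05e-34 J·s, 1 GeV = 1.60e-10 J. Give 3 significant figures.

Inverse length is [E]/(ℏc).
1 GeV → 1/(ℏc) × (1 GeV in J) = 5.08e15 m⁻¹.
Convert the energy scale: 5.63e-3 eV = 5.63e-12 GeV.
Result: 5.63e-12 × 5.08e15 = 2.86e4 m⁻¹.

2.86e4 m⁻¹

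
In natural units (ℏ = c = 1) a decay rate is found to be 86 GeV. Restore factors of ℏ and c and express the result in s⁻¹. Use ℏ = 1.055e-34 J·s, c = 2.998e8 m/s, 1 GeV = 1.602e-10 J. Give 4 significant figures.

1.306e26 s⁻¹

A rate is [E]/ℏ; divide by ℏ.
1 GeV → 1/ℏ × (1 GeV in J) = 1.518e24 s⁻¹.
Result: 86 × 1.518e24 = 1.306e26 s⁻¹.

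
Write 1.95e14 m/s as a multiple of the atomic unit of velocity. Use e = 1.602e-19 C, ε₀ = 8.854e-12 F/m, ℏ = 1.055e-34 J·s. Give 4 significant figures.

atomic unit of velocity: v_au = e²/(4πε₀ℏ) = 2.186e6 m/s.
1.95e14 / 2.186e6 = 8.919e7

8.919e7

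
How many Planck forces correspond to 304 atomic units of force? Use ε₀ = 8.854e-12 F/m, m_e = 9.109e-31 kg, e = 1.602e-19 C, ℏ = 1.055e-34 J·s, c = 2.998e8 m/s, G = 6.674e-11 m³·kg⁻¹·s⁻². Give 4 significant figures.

atomic unit of force: F_au = E_h/a₀ = m_e²e⁶/((4πε₀)³ℏ⁴) = 8.220e-8 N
Planck force: F_P = c⁴/G = 1.210e44 N
304 × 8.220e-8 / 1.210e44 = 2.064e-49

2.064e-49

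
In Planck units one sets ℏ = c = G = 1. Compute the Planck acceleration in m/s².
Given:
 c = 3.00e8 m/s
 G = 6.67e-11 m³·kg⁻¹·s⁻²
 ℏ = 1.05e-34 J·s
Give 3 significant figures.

a_P = √(c⁷/(ℏG))
  = √(3.12e103)
  = 5.59e51 m/s²

5.59e51 m/s²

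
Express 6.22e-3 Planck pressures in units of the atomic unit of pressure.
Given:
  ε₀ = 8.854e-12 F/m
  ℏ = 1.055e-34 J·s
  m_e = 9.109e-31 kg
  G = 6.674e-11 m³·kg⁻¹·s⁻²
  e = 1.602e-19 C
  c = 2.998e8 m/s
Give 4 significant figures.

9.837e97

Planck pressure: p_P = c⁷/(ℏG²) = 4.632e113 Pa
atomic unit of pressure: P_au = E_h/a₀³ = m_e⁴e¹⁰/((4πε₀)⁵ℏ⁸) = 2.929e13 Pa
6.22e-3 × 4.632e113 / 2.929e13 = 9.837e97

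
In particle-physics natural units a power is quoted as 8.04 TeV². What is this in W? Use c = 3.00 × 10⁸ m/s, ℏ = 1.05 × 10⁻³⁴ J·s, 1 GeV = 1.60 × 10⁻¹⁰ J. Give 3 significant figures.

1.96 × 10²¹ W

Power is [E]/[T] = [E]²/ℏ.
1 GeV² → 1/ℏ × (1 GeV in J)² = 2.44 × 10¹⁴ W.
Convert the energy scale: 8.04 TeV² = 8.04 × 10⁶ GeV².
Result: 8.04 × 10⁶ × 2.44 × 10¹⁴ = 1.96 × 10²¹ W.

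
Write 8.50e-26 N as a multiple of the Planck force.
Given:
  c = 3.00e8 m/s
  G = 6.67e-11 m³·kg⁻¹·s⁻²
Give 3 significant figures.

7.00e-70

Planck force: F_P = c⁴/G = 1.21e44 N.
8.50e-26 / 1.21e44 = 7.00e-70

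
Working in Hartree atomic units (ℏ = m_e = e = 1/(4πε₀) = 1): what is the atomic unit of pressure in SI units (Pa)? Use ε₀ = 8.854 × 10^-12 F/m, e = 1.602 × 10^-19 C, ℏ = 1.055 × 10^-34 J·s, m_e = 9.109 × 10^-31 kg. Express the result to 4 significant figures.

The unique combination of the constants set to 1 with dimensions of pressure is P_au = E_h/a₀³ = m_e⁴e¹⁰/((4πε₀)⁵ℏ⁸).
E_h = 4.354 × 10^-18 J
a₀ = 5.297 × 10^-11 m
E_h/a₀³ = 2.929 × 10^13 Pa

2.929 × 10^13 Pa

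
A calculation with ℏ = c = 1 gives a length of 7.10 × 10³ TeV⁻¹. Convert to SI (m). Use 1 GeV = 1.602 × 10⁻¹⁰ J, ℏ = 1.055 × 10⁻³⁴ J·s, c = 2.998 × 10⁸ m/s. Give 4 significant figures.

A length is [E]⁻¹ in ℏ=c=1; restore one factor of ℏc.
1 GeV⁻¹ → ℏc × (1 GeV in J)⁻¹ = 1.974 × 10⁻¹⁶ m.
Convert the energy scale: 7.10 × 10³ TeV⁻¹ = 7.10 GeV⁻¹.
Result: 7.10 × 1.974 × 10⁻¹⁶ = 1.402 × 10⁻¹⁵ m.

1.402 × 10⁻¹⁵ m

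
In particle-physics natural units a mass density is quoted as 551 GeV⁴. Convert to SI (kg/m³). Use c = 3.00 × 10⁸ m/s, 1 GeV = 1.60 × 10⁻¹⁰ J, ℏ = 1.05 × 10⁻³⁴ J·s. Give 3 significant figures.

1.28 × 10²³ kg/m³

Mass density is [E]/(c²[L]³) = [E]⁴/(ℏ³c⁵).
1 GeV⁴ → 1/(ℏ³c⁵) × (1 GeV in J)⁴ = 2.33 × 10²⁰ kg/m³.
Result: 551 × 2.33 × 10²⁰ = 1.28 × 10²³ kg/m³.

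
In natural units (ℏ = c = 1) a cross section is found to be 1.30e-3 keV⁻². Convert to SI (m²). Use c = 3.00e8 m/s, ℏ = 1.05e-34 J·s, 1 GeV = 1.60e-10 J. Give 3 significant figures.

Area is [L]² = [E]⁻²·(ℏc)²; restore (ℏc)².
1 GeV⁻² → (ℏc)² × (1 GeV in J)⁻² = 3.88e-32 m².
Convert the energy scale: 1.30e-3 keV⁻² = 1.30e9 GeV⁻².
Result: 1.30e9 × 3.88e-32 = 5.04e-23 m².

5.04e-23 m²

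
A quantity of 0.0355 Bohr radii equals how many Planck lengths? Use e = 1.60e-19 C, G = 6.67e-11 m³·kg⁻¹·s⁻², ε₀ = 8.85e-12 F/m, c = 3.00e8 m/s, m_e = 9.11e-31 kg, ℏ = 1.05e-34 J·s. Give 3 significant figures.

Bohr radius: a₀ = 4πε₀ℏ²/(m_e e²) = 5.26e-11 m
Planck length: ℓ_P = √(ℏG/c³) = 1.61e-35 m
0.0355 × 5.26e-11 / 1.61e-35 = 1.16e23

1.16e23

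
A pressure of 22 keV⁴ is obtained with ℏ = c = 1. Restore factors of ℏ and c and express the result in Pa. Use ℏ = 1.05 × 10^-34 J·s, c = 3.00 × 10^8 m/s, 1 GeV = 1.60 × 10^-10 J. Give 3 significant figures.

4.61 × 10^14 Pa

Pressure is [E]/[L]³ = [E]⁴/(ℏc)³.
1 GeV⁴ → 1/(ℏc)³ × (1 GeV in J)⁴ = 2.10 × 10^37 Pa.
Convert the energy scale: 22 keV⁴ = 2.20 × 10^-23 GeV⁴.
Result: 2.20 × 10^-23 × 2.10 × 10^37 = 4.61 × 10^14 Pa.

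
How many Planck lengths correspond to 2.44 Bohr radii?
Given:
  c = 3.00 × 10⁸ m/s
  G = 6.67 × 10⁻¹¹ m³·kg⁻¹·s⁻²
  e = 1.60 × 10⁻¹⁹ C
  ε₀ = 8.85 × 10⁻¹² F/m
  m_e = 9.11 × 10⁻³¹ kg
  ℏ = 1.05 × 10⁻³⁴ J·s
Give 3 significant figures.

7.97 × 10²⁴

Bohr radius: a₀ = 4πε₀ℏ²/(m_e e²) = 5.26 × 10⁻¹¹ m
Planck length: ℓ_P = √(ℏG/c³) = 1.61 × 10⁻³⁵ m
2.44 × 5.26 × 10⁻¹¹ / 1.61 × 10⁻³⁵ = 7.97 × 10²⁴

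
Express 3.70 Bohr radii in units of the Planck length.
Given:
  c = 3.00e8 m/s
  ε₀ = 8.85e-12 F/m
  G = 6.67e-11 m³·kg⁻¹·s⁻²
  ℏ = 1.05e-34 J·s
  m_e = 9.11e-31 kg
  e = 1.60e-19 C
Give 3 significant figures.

1.21e25

Bohr radius: a₀ = 4πε₀ℏ²/(m_e e²) = 5.26e-11 m
Planck length: ℓ_P = √(ℏG/c³) = 1.61e-35 m
3.70 × 5.26e-11 / 1.61e-35 = 1.21e25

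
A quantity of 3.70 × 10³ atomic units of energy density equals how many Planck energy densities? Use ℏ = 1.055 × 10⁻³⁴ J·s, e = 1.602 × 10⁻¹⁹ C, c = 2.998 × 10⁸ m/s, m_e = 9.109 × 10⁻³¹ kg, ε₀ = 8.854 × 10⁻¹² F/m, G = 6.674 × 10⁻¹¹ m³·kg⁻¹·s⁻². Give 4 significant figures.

atomic unit of energy density: u_au = E_h/a₀³ = m_e⁴e¹⁰/((4πε₀)⁵ℏ⁸) = 2.929 × 10¹³ J/m³
Planck energy density: u_P = c⁷/(ℏG²) = 4.632 × 10¹¹³ J/m³
3.70 × 10³ × 2.929 × 10¹³ / 4.632 × 10¹¹³ = 2.340 × 10⁻⁹⁷

2.340 × 10⁻⁹⁷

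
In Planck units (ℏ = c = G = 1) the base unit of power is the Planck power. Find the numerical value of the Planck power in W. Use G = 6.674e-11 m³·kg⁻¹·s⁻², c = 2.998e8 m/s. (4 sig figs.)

3.629e52 W

P_P = c⁵/G
  = 2.422e42 / 6.674e-11
  = 3.629e52 W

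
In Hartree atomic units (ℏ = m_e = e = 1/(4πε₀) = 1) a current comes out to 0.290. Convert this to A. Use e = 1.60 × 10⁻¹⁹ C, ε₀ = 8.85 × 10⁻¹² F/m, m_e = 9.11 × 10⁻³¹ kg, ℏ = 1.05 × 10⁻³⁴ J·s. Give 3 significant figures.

One atomic unit of electric current: I_au = e E_h/ℏ = m_e e⁵/((4πε₀)²ℏ³) = 6.67 × 10⁻³ A.
0.290 × 6.67 × 10⁻³ A = 1.93 × 10⁻³ A

1.93 × 10⁻³ A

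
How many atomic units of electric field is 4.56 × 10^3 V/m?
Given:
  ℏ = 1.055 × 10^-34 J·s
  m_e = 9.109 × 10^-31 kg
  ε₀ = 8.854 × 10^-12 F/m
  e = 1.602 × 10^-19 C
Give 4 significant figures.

atomic unit of electric field: E_au = E_h/(e a₀) = m_e²e⁵/((4πε₀)³ℏ⁴) = 5.131 × 10^11 V/m.
4.56 × 10^3 / 5.131 × 10^11 = 8.887 × 10^-9

8.887 × 10^-9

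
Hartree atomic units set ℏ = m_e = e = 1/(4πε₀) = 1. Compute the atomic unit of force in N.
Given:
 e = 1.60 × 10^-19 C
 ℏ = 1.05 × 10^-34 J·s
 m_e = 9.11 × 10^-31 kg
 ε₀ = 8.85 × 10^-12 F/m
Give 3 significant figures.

The unique combination of the constants set to 1 with dimensions of force is F_au = E_h/a₀ = m_e²e⁶/((4πε₀)³ℏ⁴).
E_h = 4.38 × 10^-18 J
a₀ = 5.26 × 10^-11 m
E_h/a₀ = 8.33 × 10^-8 N

8.33 × 10^-8 N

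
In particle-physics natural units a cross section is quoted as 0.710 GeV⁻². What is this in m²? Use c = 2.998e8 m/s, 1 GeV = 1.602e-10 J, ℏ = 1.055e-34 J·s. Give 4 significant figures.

2.768e-32 m²

Area is [L]² = [E]⁻²·(ℏc)²; restore (ℏc)².
1 GeV⁻² → (ℏc)² × (1 GeV in J)⁻² = 3.898e-32 m².
Result: 0.710 × 3.898e-32 = 2.768e-32 m².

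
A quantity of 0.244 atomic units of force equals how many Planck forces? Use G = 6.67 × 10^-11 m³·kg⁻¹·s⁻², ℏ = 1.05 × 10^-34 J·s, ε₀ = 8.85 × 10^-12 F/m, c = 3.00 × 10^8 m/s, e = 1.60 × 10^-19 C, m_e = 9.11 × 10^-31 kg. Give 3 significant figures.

atomic unit of force: F_au = E_h/a₀ = m_e²e⁶/((4πε₀)³ℏ⁴) = 8.33 × 10^-8 N
Planck force: F_P = c⁴/G = 1.21 × 10^44 N
0.244 × 8.33 × 10^-8 / 1.21 × 10^44 = 1.67 × 10^-52

1.67 × 10^-52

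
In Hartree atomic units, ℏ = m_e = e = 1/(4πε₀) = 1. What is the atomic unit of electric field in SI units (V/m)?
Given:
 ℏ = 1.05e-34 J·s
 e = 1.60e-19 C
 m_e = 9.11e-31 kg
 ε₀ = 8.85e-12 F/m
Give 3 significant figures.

From ℏ = m_e = e = 1/(4πε₀) = 1 the electric field scale is E_au = E_h/(e a₀) = m_e²e⁵/((4πε₀)³ℏ⁴).
E_h = 4.38e-18 J
a₀ = 5.26e-11 m
E_h/(e·a₀) = 5.20e11 V/m

5.20e11 V/m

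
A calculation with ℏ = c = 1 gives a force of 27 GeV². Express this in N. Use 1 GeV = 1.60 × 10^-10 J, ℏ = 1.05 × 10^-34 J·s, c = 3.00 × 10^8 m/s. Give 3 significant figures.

2.19 × 10^7 N

Force is [E]/[L] = [E]²/(ℏc); restore (ℏc)⁻¹.
1 GeV² → 1/(ℏc) × (1 GeV in J)² = 8.13 × 10^5 N.
Result: 27 × 8.13 × 10^5 = 2.19 × 10^7 N.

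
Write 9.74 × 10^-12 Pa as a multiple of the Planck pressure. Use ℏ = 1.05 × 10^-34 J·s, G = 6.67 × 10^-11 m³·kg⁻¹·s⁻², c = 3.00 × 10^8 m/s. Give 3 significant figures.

2.08 × 10^-125

Planck pressure: p_P = c⁷/(ℏG²) = 4.68 × 10^113 Pa.
9.74 × 10^-12 / 4.68 × 10^113 = 2.08 × 10^-125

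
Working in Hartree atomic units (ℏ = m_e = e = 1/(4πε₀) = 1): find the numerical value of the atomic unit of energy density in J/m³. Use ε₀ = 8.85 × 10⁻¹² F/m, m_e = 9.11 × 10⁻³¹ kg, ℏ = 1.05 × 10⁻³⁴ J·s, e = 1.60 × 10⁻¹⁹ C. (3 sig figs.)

Dimensional analysis gives u_au = E_h/a₀³ = m_e⁴e¹⁰/((4πε₀)⁵ℏ⁸).
E_h = 4.38 × 10⁻¹⁸ J
a₀ = 5.26 × 10⁻¹¹ m
E_h/a₀³ = 3.01 × 10¹³ J/m³

3.01 × 10¹³ J/m³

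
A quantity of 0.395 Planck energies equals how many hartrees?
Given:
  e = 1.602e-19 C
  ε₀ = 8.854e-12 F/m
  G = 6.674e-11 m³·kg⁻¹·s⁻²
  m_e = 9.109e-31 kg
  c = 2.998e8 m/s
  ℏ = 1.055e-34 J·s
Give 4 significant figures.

1.775e26

Planck energy: E_P = √(ℏc⁵/G) = 1.957e9 J
hartree: E_h = m_e e⁴/(4πε₀ℏ)² = 4.354e-18 J
0.395 × 1.957e9 / 4.354e-18 = 1.775e26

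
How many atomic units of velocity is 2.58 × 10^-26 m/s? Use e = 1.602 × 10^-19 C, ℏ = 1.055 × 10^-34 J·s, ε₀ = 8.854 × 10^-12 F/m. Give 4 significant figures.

1.180 × 10^-32

atomic unit of velocity: v_au = e²/(4πε₀ℏ) = 2.186 × 10^6 m/s.
2.58 × 10^-26 / 2.186 × 10^6 = 1.180 × 10^-32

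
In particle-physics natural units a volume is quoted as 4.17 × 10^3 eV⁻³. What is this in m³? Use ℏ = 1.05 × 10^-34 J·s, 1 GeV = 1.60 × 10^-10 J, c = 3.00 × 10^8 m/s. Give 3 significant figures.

Volume is [L]³ = [E]⁻³·(ℏc)³.
1 GeV⁻³ → (ℏc)³ × (1 GeV in J)⁻³ = 7.63 × 10^-48 m³.
Convert the energy scale: 4.17 × 10^3 eV⁻³ = 4.17 × 10^30 GeV⁻³.
Result: 4.17 × 10^30 × 7.63 × 10^-48 = 3.18 × 10^-17 m³.

3.18 × 10^-17 m³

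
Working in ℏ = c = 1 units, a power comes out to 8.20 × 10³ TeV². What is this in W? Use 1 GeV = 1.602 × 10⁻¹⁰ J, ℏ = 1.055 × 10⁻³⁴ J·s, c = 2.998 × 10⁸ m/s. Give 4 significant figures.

Power is [E]/[T] = [E]²/ℏ.
1 GeV² → 1/ℏ × (1 GeV in J)² = 2.433 × 10¹⁴ W.
Convert the energy scale: 8.20 × 10³ TeV² = 8.20 × 10⁹ GeV².
Result: 8.20 × 10⁹ × 2.433 × 10¹⁴ = 1.995 × 10²⁴ W.

1.995 × 10²⁴ W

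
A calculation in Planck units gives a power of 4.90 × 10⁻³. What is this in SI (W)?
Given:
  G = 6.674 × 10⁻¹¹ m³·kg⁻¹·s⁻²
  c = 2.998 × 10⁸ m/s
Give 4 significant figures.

1.778 × 10⁵⁰ W

One Planck power: P_P = c⁵/G = 3.629 × 10⁵² W.
4.90 × 10⁻³ × 3.629 × 10⁵² W = 1.778 × 10⁵⁰ W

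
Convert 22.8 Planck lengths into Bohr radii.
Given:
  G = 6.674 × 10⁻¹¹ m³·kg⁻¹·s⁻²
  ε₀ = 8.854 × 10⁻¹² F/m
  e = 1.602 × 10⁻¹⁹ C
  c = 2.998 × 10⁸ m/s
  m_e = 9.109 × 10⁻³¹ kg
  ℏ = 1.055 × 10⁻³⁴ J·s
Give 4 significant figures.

6.957 × 10⁻²⁴

Planck length: ℓ_P = √(ℏG/c³) = 1.616 × 10⁻³⁵ m
Bohr radius: a₀ = 4πε₀ℏ²/(m_e e²) = 5.297 × 10⁻¹¹ m
22.8 × 1.616 × 10⁻³⁵ / 5.297 × 10⁻¹¹ = 6.957 × 10⁻²⁴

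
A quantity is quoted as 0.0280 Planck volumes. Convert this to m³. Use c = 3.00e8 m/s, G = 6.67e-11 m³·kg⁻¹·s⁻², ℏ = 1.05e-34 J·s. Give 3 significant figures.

One Planck volume: V_P = (ℏG/c³)^(3/2) = 4.18e-105 m³.
0.0280 × 4.18e-105 m³ = 1.17e-106 m³

1.17e-106 m³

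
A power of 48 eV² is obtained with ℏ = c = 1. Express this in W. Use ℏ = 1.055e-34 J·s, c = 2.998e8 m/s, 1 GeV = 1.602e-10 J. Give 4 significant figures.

0.01168 W

Power is [E]/[T] = [E]²/ℏ.
1 GeV² → 1/ℏ × (1 GeV in J)² = 2.433e14 W.
Convert the energy scale: 48 eV² = 4.80e-17 GeV².
Result: 4.80e-17 × 2.433e14 = 0.01168 W.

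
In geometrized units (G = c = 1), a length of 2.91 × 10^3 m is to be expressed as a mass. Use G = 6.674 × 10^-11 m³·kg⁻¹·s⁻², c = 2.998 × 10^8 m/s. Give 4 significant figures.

3.919 × 10^30 kg

Length → mass via c²/G.
2.91 × 10^3 m × (c²/G) = 3.919 × 10^30 kg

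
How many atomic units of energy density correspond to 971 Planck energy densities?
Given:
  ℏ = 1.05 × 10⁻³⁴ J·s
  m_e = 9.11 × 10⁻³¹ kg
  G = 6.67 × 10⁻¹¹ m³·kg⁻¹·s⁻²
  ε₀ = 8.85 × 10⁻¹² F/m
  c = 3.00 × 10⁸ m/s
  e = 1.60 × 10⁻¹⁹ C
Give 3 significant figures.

1.51 × 10¹⁰³

Planck energy density: u_P = c⁷/(ℏG²) = 4.68 × 10¹¹³ J/m³
atomic unit of energy density: u_au = E_h/a₀³ = m_e⁴e¹⁰/((4πε₀)⁵ℏ⁸) = 3.01 × 10¹³ J/m³
971 × 4.68 × 10¹¹³ / 3.01 × 10¹³ = 1.51 × 10¹⁰³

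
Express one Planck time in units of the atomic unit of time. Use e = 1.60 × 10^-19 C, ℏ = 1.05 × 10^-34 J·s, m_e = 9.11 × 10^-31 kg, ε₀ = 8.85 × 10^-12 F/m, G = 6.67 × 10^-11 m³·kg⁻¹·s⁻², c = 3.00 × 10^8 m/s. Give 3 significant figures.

Planck time: t_P = √(ℏG/c⁵) = 5.37 × 10^-44 s
atomic unit of time: τ_au = (4πε₀)²ℏ³/(m_e e⁴) = 2.40 × 10^-17 s
ratio = 5.37 × 10^-44 / 2.40 × 10^-17 = 2.24 × 10^-27

2.24 × 10^-27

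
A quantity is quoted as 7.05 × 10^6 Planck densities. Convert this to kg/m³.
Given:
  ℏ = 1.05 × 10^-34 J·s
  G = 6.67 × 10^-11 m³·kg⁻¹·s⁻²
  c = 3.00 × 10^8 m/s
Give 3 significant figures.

One Planck density: ρ_P = c⁵/(ℏG²) = 5.20 × 10^96 kg/m³.
7.05 × 10^6 × 5.20 × 10^96 kg/m³ = 3.67 × 10^103 kg/m³

3.67 × 10^103 kg/m³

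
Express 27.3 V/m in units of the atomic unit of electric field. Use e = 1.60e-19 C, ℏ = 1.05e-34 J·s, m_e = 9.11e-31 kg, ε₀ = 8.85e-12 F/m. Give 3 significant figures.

atomic unit of electric field: E_au = E_h/(e a₀) = m_e²e⁵/((4πε₀)³ℏ⁴) = 5.20e11 V/m.
27.3 / 5.20e11 = 5.24e-11

5.24e-11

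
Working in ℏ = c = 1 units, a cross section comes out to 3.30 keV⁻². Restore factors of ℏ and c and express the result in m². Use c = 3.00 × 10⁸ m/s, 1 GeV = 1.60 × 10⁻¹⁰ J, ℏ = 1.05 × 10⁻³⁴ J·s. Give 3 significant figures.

1.28 × 10⁻¹⁹ m²

Area is [L]² = [E]⁻²·(ℏc)²; restore (ℏc)².
1 GeV⁻² → (ℏc)² × (1 GeV in J)⁻² = 3.88 × 10⁻³² m².
Convert the energy scale: 3.30 keV⁻² = 3.30 × 10¹² GeV⁻².
Result: 3.30 × 10¹² × 3.88 × 10⁻³² = 1.28 × 10⁻¹⁹ m².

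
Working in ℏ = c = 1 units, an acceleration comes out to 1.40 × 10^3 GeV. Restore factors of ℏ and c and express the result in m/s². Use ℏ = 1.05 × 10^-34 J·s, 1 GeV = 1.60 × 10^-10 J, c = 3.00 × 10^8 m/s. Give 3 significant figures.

6.40 × 10^35 m/s²

Acceleration is [L]/[T]² = c·[E]/ℏ.
1 GeV → c/ℏ × (1 GeV in J) = 4.57 × 10^32 m/s².
Result: 1.40 × 10^3 × 4.57 × 10^32 = 6.40 × 10^35 m/s².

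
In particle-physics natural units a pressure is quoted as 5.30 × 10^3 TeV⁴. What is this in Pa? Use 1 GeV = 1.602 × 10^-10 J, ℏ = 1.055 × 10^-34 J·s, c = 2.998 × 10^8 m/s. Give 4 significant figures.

1.103 × 10^53 Pa

Pressure is [E]/[L]³ = [E]⁴/(ℏc)³.
1 GeV⁴ → 1/(ℏc)³ × (1 GeV in J)⁴ = 2.082 × 10^37 Pa.
Convert the energy scale: 5.30 × 10^3 TeV⁴ = 5.30 × 10^15 GeV⁴.
Result: 5.30 × 10^15 × 2.082 × 10^37 = 1.103 × 10^53 Pa.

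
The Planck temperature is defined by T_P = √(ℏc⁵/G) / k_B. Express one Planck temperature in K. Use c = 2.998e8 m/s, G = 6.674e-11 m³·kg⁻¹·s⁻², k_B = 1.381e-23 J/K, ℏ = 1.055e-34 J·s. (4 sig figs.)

1.417e32 K

T_P = √(ℏc⁵/G) / k_B
  = √(3.828e18) × 7.241e22
  = 1.417e32 K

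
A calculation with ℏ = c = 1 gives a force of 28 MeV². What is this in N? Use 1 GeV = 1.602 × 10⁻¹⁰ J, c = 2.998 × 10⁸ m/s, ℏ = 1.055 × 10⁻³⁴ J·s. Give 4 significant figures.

Force is [E]/[L] = [E]²/(ℏc); restore (ℏc)⁻¹.
1 GeV² → 1/(ℏc) × (1 GeV in J)² = 8.114 × 10⁵ N.
Convert the energy scale: 28 MeV² = 2.80 × 10⁻⁵ GeV².
Result: 2.80 × 10⁻⁵ × 8.114 × 10⁵ = 22.72 N.

22.72 N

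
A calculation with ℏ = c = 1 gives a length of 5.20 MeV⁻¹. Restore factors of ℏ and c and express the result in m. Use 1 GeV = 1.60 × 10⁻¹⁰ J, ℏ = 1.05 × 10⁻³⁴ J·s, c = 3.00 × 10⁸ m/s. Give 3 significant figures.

A length is [E]⁻¹ in ℏ=c=1; restore one factor of ℏc.
1 GeV⁻¹ → ℏc × (1 GeV in J)⁻¹ = 1.97 × 10⁻¹⁶ m.
Convert the energy scale: 5.20 MeV⁻¹ = 5.20 × 10³ GeV⁻¹.
Result: 5.20 × 10³ × 1.97 × 10⁻¹⁶ = 1.02 × 10⁻¹² m.

1.02 × 10⁻¹² m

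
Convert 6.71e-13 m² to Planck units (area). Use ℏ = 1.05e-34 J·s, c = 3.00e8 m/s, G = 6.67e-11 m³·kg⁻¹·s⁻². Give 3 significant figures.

Planck area: A_P = ℏG/c³ = 2.59e-70 m².
6.71e-13 / 2.59e-70 = 2.59e57

2.59e57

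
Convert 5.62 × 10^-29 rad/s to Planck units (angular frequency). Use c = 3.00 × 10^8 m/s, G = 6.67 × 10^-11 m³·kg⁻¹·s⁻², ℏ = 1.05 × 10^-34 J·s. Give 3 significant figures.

Planck angular frequency: ω_P = √(c⁵/(ℏG)) = 1.86 × 10^43 rad/s.
5.62 × 10^-29 / 1.86 × 10^43 = 3.02 × 10^-72

3.02 × 10^-72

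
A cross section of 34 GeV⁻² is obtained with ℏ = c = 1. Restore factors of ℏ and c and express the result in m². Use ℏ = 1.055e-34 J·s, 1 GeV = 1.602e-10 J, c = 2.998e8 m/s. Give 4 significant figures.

1.325e-30 m²

Area is [L]² = [E]⁻²·(ℏc)²; restore (ℏc)².
1 GeV⁻² → (ℏc)² × (1 GeV in J)⁻² = 3.898e-32 m².
Result: 34 × 3.898e-32 = 1.325e-30 m².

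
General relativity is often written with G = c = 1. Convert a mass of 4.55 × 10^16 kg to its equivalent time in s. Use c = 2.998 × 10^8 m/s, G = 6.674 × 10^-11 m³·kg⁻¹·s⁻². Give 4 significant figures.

1.127 × 10^-19 s

Mass → time via G/c³.
4.55 × 10^16 kg × (G/c³) = 1.127 × 10^-19 s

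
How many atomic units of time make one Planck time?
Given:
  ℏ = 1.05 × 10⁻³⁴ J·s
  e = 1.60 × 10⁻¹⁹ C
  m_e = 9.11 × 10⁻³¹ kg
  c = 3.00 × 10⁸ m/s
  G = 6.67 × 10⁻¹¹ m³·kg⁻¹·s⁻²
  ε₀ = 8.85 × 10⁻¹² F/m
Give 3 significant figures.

2.24 × 10⁻²⁷

Planck time: t_P = √(ℏG/c⁵) = 5.37 × 10⁻⁴⁴ s
atomic unit of time: τ_au = (4πε₀)²ℏ³/(m_e e⁴) = 2.40 × 10⁻¹⁷ s
ratio = 5.37 × 10⁻⁴⁴ / 2.40 × 10⁻¹⁷ = 2.24 × 10⁻²⁷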